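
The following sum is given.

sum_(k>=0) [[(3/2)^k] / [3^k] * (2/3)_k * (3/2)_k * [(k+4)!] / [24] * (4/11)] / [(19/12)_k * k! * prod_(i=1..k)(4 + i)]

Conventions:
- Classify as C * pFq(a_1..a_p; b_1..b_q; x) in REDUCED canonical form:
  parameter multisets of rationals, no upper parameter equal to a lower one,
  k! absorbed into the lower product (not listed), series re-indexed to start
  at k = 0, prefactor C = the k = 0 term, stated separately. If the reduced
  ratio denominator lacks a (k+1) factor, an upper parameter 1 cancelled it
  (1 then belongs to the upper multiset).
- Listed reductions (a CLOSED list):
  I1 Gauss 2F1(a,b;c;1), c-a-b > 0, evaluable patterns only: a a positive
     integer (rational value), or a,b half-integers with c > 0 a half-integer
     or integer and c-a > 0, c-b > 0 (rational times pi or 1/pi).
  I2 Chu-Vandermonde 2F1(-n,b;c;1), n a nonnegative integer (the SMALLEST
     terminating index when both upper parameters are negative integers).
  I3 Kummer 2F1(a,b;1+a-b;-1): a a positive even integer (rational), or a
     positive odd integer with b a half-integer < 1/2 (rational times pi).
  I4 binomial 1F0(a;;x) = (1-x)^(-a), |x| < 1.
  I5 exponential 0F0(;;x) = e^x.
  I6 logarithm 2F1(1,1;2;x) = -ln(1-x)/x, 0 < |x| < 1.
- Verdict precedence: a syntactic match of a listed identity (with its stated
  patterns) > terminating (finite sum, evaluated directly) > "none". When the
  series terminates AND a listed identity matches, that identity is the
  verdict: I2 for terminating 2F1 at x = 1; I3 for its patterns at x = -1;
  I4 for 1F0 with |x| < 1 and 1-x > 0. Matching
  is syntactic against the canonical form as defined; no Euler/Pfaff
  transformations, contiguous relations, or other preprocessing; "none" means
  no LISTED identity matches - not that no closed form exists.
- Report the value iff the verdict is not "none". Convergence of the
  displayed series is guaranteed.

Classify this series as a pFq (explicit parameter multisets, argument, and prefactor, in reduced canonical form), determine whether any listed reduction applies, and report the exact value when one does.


Classification (C = 4/11): 2F1 with upper {2/3, 3/2}, lower {19/12}, argument x = 1/2. Verdict: none - this 2F1 at x = 1/2 matches no listed pattern, and upper {2/3, 3/2} holds no stopper.

First insight: t_0 being 4/11, the parameter 5 appears in both the upper and lower lists and cancels.
Adjacent-term ratio: r(k) = (1/2) * (k+2/3) (k+3/2) / [(k+19/12) (k+1)] - rational in k. x = (1/2); t_0 = 4/11; negate the roots.


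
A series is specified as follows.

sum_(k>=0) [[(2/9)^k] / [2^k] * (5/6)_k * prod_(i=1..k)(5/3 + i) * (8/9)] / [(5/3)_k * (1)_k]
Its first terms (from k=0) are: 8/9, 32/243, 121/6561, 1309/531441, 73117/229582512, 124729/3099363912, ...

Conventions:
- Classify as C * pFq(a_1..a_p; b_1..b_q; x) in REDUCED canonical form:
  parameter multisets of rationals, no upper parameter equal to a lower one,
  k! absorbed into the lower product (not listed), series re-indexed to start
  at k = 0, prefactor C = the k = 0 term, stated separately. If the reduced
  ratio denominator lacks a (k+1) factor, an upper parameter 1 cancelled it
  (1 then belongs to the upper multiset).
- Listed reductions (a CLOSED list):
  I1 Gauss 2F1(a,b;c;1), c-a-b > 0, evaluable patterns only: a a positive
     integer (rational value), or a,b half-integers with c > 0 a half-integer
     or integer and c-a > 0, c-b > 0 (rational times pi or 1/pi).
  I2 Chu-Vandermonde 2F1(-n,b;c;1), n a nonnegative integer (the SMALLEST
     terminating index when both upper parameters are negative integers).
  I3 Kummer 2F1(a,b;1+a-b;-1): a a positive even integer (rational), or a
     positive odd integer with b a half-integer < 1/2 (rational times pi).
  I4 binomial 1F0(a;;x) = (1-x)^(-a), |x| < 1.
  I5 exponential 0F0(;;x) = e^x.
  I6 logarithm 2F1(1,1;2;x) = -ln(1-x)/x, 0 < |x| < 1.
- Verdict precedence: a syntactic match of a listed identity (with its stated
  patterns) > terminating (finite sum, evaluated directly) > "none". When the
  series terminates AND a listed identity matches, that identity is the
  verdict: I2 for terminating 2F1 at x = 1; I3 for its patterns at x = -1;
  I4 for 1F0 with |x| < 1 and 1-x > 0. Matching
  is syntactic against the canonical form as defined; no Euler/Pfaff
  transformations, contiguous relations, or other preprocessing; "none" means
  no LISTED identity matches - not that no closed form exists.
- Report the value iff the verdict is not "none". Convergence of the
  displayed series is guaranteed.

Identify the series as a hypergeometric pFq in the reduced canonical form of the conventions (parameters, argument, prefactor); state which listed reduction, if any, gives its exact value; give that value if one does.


This is 8/9 * 2F1(5/6, 8/3; 5/3; 1/9) in reduced canonical form. Verdict: none. A 2F1 with upper {5/6, 8/3} fits none of I1-I6 at x = 1/9; the sum runs forever.

Key observation: t_0 = 8/9 here, and the running product (C = 8/9, x = 1/9) telescopes to a rising factorial.
Term ratio: r(k) = (1/9) * (k+5/6) (k+8/3) / [(k+5/3) (k+1)] - rational in k. x = (1/9); t_0 = 8/9; negate the roots.


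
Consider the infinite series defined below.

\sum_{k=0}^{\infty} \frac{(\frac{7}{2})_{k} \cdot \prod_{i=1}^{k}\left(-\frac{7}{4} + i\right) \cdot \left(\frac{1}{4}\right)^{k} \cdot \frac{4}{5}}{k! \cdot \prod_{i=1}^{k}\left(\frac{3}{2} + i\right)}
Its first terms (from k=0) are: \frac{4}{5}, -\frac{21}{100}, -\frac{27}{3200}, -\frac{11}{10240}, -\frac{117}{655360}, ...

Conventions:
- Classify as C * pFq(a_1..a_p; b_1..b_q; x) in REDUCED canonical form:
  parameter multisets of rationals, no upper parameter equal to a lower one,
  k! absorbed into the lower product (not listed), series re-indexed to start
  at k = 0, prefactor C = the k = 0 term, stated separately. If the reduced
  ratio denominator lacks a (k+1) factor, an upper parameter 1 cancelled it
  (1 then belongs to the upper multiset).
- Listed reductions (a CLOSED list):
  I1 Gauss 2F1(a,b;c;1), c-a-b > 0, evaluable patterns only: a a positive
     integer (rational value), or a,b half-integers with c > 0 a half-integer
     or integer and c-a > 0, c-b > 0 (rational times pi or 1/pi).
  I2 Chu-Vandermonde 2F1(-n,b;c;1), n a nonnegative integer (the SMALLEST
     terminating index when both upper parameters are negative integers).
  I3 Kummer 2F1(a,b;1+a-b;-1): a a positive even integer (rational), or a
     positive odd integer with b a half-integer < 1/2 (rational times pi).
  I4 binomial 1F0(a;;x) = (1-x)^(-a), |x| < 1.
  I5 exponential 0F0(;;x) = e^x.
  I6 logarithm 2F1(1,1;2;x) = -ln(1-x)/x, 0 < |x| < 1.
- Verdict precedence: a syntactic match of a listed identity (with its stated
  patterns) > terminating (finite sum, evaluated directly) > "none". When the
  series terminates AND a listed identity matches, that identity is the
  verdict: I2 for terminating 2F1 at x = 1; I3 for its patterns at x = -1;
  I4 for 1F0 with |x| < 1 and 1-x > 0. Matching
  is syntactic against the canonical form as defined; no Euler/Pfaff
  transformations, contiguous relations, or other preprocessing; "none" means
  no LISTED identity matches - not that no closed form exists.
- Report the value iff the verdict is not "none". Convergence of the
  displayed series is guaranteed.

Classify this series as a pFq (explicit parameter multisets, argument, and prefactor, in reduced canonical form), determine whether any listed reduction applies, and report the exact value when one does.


At argument \frac{1}{4}: a 2F1 with upper {-\frac{3}{4}, \frac{7}{2}}, lower {\frac{5}{2}}, scaled by C = \frac{4}{5}. Verdict: no listed reduction: x = \frac{1}{4} and upper {-\frac{3}{4}, \frac{7}{2}} fail every I1-I6 pattern.

Key observation: x = \frac{1}{4} and the lower running product (C = 4/5) is a rising factorial.
Step ratio: r(k) = \frac{1}{4} * (k-\frac{3}{4}) (k+\frac{7}{2}) / [(k+\frac{5}{2}) (k+1)] - rational; roots negated = parameters, x = \frac{1}{4}, C = \frac{4}{5}.


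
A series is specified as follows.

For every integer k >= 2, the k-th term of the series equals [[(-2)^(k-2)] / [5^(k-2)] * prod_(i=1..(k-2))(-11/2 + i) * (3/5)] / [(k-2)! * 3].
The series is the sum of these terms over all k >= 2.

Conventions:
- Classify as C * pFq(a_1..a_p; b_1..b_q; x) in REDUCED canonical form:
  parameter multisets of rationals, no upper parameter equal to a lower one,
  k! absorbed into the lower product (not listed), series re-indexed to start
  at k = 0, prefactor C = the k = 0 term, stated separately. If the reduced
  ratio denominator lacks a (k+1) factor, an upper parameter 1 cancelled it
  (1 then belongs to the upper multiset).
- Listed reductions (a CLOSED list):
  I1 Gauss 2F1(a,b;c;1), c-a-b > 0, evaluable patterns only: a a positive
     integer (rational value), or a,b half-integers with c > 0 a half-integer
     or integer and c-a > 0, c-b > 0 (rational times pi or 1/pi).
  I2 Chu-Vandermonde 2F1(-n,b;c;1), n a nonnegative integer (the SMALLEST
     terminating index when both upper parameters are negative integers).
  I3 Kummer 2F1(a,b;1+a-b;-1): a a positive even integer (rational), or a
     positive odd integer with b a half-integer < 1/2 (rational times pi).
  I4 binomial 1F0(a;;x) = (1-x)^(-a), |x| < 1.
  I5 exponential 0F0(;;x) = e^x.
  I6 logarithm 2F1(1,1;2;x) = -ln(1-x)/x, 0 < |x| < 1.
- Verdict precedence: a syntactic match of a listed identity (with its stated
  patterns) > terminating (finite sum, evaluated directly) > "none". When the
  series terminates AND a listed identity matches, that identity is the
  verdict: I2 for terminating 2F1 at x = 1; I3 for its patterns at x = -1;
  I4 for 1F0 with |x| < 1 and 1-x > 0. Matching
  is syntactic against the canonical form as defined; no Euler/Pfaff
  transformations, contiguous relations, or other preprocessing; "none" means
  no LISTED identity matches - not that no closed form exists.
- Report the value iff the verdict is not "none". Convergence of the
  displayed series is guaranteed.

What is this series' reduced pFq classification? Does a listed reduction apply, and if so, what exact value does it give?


This is 1/5 * 1F0(-9/2; -; -2/5) in reduced canonical form. Verdict (x = -2/5): binomial (I4) applies (the 1F0 binomial series: exponent 9/2, x = -2/5). Value: (1/5) * (7/5)^(9/2).

Structural cue: x = (-2/5) and the running product (C = 1/5, x = -2/5) telescopes to a rising factorial.
Adjacent-term ratio: r(k) = (-2/5) * (k-9/2) / [(k+1)] - poly over poly, x = (-2/5) from leading terms; C = 1/5 at k = 0.


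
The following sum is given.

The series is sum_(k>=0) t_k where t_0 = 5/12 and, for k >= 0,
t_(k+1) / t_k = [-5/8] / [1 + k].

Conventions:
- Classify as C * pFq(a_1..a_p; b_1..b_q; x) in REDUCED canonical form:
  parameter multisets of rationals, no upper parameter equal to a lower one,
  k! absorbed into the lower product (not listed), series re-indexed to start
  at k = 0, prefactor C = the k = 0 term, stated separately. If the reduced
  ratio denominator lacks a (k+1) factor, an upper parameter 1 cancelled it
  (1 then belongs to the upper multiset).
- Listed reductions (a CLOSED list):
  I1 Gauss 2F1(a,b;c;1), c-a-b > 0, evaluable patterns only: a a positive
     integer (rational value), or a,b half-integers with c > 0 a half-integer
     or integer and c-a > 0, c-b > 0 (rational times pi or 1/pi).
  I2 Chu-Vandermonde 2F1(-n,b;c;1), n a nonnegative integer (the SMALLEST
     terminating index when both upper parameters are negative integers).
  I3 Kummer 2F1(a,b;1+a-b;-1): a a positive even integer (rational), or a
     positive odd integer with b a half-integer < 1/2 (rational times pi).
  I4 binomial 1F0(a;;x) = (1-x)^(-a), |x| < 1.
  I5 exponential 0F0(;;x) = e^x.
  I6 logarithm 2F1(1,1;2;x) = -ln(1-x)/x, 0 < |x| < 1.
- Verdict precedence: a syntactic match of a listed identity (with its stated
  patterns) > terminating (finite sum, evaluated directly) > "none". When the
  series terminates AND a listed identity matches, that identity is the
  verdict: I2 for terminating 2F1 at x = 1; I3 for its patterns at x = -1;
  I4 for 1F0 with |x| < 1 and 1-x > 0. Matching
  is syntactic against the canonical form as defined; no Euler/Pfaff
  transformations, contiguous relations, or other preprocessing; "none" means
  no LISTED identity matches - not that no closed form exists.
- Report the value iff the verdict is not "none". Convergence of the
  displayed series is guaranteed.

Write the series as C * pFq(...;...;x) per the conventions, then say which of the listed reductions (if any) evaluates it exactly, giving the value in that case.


At argument -5/8: a 0F0 with upper {-}, lower {-}, scaled by C = 5/12. Verdict: this is exponential (I5) (the 0F0 exponential series at x = -5/8). Sum: (5/12) * e^(-5/8).

Key step: with t_0 = 5/12, roots of the ratio polynomials (C = 5/12, x = -5/8) are the negated parameters.
Adjacent-term ratio: r(k) = (-5/8) * 1 / [(k+1)] - rational in k, leading ratio (-5/8); with t_0 = 5/12, classification follows.


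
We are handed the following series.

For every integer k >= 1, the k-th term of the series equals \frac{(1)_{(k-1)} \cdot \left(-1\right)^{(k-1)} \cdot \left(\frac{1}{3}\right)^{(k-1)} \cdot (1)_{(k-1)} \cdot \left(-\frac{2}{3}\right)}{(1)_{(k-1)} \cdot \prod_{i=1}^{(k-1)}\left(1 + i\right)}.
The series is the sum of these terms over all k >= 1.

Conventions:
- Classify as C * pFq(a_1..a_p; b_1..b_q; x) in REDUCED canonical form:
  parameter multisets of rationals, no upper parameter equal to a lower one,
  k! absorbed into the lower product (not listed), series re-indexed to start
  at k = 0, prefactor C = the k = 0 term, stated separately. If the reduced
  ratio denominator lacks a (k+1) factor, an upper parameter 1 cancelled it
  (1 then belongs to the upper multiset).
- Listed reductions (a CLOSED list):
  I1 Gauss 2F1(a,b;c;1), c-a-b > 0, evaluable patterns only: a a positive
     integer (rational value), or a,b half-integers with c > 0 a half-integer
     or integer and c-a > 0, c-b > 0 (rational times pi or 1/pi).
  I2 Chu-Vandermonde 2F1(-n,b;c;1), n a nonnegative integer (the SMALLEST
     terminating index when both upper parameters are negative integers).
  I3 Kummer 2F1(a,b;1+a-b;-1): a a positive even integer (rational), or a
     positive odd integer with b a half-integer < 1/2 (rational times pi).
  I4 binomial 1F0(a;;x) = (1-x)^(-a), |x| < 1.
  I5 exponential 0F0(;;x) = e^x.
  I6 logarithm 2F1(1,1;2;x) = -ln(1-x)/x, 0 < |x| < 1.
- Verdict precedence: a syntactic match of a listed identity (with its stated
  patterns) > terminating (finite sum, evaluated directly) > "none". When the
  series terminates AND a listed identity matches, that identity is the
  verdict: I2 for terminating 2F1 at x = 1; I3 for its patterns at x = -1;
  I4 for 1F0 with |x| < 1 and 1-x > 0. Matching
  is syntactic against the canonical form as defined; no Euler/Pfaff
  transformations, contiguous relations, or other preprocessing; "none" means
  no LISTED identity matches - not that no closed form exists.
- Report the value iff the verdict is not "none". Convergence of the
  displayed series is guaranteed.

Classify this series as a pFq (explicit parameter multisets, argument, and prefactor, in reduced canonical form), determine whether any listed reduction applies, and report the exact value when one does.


The tell: with t_0 = -\frac{2}{3}, the lower running product (C = -2/3, x = -1/3) is a rising factorial.
Step ratio: r(k) = -\frac{1}{3} * (k+1) (k+1) / [(k+2) (k+1)] ; factor over Q: parameters, x = -\frac{1}{3}, and C = -\frac{2}{3}.

At argument -\frac{1}{3}: a 2F1 with upper {1, 1}, lower {2}, scaled by C = -\frac{2}{3}. Verdict: the logarithmic series (I6) fires (the logarithm: parameters (1,1;2), x = -\frac{1}{3}). Value: \left(-2\right) \cdot \ln\left(\frac{4}{3}\right).


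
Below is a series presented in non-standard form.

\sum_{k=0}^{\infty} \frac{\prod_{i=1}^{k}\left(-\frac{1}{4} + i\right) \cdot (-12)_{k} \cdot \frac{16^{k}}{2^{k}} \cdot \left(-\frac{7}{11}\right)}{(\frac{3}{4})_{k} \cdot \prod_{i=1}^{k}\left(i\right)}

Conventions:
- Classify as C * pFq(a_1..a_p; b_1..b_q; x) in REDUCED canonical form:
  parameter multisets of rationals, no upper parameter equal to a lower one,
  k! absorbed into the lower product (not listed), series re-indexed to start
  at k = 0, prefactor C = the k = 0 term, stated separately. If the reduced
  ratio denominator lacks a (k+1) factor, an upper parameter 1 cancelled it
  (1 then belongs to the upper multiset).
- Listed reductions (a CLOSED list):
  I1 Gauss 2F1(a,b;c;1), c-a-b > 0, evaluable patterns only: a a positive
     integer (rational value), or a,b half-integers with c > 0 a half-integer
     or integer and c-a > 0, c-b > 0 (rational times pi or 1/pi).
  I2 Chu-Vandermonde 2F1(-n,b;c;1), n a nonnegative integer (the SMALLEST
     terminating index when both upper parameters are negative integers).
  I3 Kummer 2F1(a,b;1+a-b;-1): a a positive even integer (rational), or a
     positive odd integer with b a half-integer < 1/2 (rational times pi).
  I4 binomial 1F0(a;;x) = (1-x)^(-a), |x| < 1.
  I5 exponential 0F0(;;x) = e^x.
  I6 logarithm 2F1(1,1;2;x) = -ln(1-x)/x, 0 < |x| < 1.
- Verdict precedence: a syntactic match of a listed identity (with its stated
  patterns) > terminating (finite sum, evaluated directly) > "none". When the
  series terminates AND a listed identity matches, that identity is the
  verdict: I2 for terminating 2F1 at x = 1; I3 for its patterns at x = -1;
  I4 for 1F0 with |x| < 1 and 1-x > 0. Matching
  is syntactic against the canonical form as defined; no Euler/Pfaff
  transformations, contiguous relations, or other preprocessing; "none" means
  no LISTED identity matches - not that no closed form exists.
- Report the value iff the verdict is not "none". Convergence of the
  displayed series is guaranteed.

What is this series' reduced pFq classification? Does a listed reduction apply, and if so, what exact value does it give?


Structural cue: with t_0 = -\frac{7}{11}, the product of the first k integers (prefactor -7/11) is k!.
Step ratio: r(k) = 8 * (k-12) / [(k+1)] - poly over poly, x = 8 from leading terms; C = -\frac{7}{11} at k = 0.

Classification (C = -\frac{7}{11}): 1F0 with upper {-12}, lower {-}, argument x = 8. Verdict: terminating. With -12 upstairs the series is a 13-term polynomial sum; evaluated term by term. Hence: -\frac{96889010407}{11}.


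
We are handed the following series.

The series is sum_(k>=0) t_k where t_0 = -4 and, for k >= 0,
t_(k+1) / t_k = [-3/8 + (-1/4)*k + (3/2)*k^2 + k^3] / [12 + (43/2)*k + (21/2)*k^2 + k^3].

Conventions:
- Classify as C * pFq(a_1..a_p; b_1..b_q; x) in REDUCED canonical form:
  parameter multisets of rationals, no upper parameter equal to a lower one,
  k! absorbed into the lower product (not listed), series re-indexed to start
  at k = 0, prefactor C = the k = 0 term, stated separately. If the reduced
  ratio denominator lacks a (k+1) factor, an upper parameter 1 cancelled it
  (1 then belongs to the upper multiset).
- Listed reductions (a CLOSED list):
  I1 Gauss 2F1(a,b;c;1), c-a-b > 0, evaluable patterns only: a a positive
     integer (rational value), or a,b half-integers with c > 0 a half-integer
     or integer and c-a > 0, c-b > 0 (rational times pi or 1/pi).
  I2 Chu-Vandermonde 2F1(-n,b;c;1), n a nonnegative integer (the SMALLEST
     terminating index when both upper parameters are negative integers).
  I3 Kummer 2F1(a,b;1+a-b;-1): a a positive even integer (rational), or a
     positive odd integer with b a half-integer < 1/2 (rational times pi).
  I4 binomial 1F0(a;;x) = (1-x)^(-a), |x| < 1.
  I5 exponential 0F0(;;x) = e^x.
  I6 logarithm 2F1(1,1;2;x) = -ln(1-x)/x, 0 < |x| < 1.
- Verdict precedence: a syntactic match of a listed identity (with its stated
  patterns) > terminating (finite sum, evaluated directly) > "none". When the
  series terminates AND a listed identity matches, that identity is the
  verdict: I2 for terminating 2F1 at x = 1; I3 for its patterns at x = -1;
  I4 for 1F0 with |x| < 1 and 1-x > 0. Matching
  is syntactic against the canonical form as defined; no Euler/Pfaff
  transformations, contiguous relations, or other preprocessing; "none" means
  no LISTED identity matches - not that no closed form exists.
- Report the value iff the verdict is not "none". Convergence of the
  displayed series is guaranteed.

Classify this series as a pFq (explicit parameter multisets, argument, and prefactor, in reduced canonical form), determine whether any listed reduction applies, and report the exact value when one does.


Reduced: x = 1, 2F1, upper = {-1/2, 1/2}, lower = {8}, C = -4. Verdict: this is Gauss (I1, half-integer pattern) (x = 1; upper {-1/2, 1/2} half-integers, c = 8 in the evaluable pattern). Value: (-33554432/2760615) / pi.

Structural cue: t_0 = -4 here, and factor the ratio over Q (C = -4, x = 1): negated roots = parameters.
Consecutive-term ratio: r(k) = 1 * (k-1/2) (k+1/2) / [(k+8) (k+1)] ; factor over Q: parameters, x = 1, and C = -4.


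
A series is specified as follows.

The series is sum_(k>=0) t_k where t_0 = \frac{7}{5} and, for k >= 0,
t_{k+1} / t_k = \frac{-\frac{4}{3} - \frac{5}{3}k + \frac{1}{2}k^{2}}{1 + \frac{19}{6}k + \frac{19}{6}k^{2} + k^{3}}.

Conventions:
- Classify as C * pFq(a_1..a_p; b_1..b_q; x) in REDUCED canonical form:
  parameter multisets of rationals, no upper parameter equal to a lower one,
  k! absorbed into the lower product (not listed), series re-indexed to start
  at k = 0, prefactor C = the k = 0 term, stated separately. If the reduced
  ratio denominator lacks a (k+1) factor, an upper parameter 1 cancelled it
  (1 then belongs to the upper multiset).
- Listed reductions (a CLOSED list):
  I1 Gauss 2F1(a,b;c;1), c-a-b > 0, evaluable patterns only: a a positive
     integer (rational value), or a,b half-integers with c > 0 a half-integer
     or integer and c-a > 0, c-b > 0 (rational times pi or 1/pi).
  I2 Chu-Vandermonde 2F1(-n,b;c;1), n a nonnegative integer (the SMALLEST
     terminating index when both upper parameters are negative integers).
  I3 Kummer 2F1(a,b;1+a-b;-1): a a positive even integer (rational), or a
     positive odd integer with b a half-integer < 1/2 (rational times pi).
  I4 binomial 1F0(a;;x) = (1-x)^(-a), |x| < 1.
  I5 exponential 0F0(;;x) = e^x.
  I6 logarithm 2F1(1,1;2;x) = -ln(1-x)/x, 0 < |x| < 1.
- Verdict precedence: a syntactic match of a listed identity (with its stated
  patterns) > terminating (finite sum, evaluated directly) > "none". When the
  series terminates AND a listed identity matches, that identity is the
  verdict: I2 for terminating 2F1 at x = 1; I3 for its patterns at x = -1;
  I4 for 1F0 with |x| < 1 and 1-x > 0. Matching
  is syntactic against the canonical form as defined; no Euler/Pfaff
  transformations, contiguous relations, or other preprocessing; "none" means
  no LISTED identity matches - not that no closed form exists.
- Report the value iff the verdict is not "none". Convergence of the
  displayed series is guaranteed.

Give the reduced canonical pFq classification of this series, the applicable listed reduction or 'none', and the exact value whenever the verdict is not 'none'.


With C = \frac{7}{5}: the canonical form is 1F1(-4; \frac{3}{2}; \frac{1}{2}). Verdict: terminating (-4 upstairs). 5 nonzero terms in all; added directly. Exact value: \frac{28}{675}.

First insight: with t_0 = \frac{7}{5}, the ratio is unreduced: k + 2/3 divides both sides (prefactor 7/5).
Step ratio: r(k) = \frac{1}{2} * (k-4) / [(k+\frac{3}{2}) (k+1)] - poly over poly, x = \frac{1}{2} from leading terms; C = \frac{7}{5} at k = 0.


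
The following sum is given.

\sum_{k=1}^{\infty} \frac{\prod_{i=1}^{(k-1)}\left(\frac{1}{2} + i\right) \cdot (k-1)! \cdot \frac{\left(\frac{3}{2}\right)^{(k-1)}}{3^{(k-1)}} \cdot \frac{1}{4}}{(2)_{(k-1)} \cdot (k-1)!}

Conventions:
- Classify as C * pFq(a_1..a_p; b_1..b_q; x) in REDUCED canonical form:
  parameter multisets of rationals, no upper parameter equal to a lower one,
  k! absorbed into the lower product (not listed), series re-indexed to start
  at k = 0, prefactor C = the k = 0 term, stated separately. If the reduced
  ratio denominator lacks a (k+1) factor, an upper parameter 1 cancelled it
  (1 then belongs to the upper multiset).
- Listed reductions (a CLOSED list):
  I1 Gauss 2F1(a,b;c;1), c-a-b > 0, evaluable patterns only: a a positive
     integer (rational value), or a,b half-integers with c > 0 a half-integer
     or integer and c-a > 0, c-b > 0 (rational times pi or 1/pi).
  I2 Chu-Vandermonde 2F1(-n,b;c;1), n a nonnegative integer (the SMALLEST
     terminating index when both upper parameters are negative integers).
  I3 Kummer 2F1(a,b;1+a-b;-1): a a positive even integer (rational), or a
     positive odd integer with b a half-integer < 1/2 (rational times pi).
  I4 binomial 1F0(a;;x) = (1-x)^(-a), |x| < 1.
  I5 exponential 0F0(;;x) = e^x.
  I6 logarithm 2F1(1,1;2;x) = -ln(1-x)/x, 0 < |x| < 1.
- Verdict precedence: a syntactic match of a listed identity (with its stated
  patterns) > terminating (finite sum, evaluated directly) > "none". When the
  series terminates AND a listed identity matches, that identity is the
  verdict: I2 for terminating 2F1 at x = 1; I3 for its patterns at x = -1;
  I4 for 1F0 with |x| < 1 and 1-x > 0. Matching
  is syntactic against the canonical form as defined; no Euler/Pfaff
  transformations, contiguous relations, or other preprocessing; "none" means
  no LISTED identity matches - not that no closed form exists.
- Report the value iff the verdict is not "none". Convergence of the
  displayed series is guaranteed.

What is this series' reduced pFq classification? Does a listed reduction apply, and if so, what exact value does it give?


This is \frac{1}{4} * 2F1(1, \frac{3}{2}; 2; \frac{1}{2}) in reduced canonical form. Verdict: none. Every listed pattern misses the 2F1 form at \frac{1}{2}, upper {1, \frac{3}{2}}.

The tell: x = \frac{1}{2} and the factorial ratio (prefactor 1/4) (k+a-1)!/(a-1)! is a rising factorial (a)_k.
Ratio: r(k) = \frac{1}{2} * (k+1) (k+\frac{3}{2}) / [(k+2) (k+1)] ; factor over Q: parameters, x = \frac{1}{2}, and C = \frac{1}{4}.


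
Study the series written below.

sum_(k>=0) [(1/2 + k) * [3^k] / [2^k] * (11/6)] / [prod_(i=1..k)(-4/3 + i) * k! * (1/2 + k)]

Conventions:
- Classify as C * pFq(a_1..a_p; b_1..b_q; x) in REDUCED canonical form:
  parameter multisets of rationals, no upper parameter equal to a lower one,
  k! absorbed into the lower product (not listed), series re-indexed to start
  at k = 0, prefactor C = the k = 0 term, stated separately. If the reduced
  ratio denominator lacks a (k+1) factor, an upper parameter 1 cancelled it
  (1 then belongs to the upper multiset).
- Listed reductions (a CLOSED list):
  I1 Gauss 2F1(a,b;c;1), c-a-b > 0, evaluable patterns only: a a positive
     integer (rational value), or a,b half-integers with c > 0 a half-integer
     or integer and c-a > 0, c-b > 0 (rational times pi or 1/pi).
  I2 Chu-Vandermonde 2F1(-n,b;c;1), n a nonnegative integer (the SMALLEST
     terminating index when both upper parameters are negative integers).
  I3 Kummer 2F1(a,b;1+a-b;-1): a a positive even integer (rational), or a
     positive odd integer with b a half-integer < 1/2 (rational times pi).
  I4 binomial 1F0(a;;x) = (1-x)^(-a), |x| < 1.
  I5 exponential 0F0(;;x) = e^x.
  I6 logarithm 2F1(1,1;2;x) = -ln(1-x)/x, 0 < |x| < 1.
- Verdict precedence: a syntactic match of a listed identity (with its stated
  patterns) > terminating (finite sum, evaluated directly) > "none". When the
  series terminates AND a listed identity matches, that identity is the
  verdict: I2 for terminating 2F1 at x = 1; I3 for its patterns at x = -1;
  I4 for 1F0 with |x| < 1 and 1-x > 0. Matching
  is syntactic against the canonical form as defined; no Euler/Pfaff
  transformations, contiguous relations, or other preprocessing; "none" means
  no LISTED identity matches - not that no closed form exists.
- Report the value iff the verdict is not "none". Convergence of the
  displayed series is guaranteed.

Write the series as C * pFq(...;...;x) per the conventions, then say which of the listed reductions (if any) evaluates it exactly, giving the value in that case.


Canonical form: C = 11/6 times 0F1 with upper {-}, lower {-1/3}, x = 3/2. Verdict: no listed reduction: x = 3/2 and upper {-} fail every I1-I6 pattern.

Key observation: x = (3/2) and the lower running product (C = 11/6) is a rising factorial.
Ratio: r(k) = (3/2) * 1 / [(k-1/3) (k+1)] - rational in k, leading ratio (3/2); with t_0 = 11/6, classification follows.


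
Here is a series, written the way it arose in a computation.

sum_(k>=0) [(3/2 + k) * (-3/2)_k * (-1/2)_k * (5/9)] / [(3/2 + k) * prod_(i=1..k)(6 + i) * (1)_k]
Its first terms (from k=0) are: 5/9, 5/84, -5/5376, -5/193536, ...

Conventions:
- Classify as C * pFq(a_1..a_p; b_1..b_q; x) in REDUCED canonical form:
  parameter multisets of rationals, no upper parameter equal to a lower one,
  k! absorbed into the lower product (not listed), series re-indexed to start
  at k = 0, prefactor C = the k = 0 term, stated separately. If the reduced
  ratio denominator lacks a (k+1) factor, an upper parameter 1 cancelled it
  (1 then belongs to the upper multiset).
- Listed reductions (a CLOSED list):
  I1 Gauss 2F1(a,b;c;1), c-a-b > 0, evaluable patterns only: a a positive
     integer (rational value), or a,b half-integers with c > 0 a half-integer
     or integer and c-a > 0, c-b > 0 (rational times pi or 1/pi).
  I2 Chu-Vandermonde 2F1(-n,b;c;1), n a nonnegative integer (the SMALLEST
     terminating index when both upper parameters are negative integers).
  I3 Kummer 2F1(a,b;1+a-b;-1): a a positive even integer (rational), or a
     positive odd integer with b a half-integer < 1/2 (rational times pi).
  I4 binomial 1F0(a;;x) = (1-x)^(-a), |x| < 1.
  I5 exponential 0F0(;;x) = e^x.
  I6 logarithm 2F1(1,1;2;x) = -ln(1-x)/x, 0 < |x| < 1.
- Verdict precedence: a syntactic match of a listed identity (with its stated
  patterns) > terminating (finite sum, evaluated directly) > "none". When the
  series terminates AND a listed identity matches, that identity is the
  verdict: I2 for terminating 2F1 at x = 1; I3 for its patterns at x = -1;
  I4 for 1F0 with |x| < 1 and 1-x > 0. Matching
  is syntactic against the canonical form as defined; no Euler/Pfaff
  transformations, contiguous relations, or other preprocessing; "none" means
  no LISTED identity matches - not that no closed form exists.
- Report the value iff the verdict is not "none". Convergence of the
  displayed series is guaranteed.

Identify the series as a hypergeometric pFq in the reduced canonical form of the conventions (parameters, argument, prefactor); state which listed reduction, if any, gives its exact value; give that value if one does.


Prefactor 5/9, argument 1: 2F1 with upper {-3/2, -1/2} over lower {7}. Verdict (x = 1): Gauss (I1, half-integer pattern) applies (x = 1; upper {-3/2, -1/2} half-integers, c = 7 in the evaluable pattern). Its exact value is (67108864/34783749) / pi.

Key step: from the first term 5/9: k + 3/2 divides numerator and denominator alike; prefactor 5/9 after cancelling.
Term ratio: r(k) = 1 * (k-3/2) (k-1/2) / [(k+7) (k+1)] ; factor over Q: parameters, x = 1, and C = 5/9.


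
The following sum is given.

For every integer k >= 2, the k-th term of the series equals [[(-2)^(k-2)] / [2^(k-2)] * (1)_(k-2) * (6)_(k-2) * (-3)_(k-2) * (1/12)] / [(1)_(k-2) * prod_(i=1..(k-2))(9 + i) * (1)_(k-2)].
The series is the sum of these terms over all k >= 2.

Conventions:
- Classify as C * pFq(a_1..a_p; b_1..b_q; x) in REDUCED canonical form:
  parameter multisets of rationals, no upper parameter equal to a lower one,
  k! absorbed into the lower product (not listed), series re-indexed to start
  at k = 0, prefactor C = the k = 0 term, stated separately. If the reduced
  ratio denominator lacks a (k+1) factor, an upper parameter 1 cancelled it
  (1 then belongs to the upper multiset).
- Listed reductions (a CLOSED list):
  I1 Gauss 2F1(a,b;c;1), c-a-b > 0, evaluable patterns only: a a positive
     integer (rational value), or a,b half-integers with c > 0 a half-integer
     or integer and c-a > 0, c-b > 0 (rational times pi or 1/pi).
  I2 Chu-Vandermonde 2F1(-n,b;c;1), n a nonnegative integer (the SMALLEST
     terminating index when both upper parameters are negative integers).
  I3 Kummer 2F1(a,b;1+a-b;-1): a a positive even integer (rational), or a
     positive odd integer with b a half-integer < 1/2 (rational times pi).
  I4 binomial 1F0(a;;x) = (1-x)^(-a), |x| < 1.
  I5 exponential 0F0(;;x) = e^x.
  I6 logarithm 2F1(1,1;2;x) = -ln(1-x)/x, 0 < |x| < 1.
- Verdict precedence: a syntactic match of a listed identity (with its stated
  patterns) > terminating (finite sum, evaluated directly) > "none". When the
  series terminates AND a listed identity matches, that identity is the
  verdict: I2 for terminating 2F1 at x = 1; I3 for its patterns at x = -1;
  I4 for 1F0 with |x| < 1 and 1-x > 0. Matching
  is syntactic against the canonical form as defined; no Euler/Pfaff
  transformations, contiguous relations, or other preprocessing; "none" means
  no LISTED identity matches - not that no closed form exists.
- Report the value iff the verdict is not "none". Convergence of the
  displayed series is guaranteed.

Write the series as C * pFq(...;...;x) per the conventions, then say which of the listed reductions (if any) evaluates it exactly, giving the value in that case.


Structural cue: t_0 being 1/12, (1)_k (C = 1/12) is k! itself.
Term ratio: r(k) = (-1) * (k-3) (k+6) / [(k+10) (k+1)] - poly over poly, x = (-1) from leading terms; C = 1/12 at k = 0.

The series (x = -1) is 2F1: upper {-3, 6}, lower {10}, prefactor 1/12. Verdict: Kummer (I3) fires (x = -1; c = 10 equals 1+a-b for upper {-3, 6}: listed pattern). Its exact value is 7/20.


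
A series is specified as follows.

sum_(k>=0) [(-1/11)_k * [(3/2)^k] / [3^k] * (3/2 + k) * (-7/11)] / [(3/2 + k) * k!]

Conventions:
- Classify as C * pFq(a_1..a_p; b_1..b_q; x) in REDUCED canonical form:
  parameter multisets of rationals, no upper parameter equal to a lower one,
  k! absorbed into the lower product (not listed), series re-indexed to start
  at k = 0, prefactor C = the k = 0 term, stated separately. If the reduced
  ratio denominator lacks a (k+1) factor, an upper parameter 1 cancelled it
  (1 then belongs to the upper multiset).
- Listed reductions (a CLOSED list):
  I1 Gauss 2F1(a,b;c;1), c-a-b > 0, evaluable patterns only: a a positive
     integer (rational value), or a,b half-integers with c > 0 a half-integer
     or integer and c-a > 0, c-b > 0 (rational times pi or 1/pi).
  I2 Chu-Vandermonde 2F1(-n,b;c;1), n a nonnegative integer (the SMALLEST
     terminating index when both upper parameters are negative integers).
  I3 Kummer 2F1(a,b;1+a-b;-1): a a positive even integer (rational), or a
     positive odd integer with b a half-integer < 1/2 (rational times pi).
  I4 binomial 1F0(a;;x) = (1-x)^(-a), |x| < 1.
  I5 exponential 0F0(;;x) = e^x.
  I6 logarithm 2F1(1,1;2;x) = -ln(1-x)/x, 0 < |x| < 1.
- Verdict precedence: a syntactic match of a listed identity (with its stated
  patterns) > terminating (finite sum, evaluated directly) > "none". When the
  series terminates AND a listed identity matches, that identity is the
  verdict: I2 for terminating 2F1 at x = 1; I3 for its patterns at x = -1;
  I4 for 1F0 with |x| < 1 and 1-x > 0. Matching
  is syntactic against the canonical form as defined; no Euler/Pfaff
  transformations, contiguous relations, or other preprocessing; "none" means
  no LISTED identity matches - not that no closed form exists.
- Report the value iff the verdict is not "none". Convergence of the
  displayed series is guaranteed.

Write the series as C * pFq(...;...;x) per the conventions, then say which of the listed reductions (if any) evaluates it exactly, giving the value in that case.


Reduced: x = 1/2, 1F0, upper = {-1/11}, lower = {-}, C = -7/11. Verdict (x = 1/2): binomial (I4) applies (the 1F0 binomial series: exponent 1/11, x = 1/2). Exact value: (-7/11) * (1/2)^(1/11).

First insight: from the first term -7/11: the factor k + 3/2 cancels (top and bottom), leaving prefactor -7/11.
Consecutive-term ratio: r(k) = (1/2) * (k-1/11) / [(k+1)] ; factor over Q: parameters, x = (1/2), and C = -7/11.


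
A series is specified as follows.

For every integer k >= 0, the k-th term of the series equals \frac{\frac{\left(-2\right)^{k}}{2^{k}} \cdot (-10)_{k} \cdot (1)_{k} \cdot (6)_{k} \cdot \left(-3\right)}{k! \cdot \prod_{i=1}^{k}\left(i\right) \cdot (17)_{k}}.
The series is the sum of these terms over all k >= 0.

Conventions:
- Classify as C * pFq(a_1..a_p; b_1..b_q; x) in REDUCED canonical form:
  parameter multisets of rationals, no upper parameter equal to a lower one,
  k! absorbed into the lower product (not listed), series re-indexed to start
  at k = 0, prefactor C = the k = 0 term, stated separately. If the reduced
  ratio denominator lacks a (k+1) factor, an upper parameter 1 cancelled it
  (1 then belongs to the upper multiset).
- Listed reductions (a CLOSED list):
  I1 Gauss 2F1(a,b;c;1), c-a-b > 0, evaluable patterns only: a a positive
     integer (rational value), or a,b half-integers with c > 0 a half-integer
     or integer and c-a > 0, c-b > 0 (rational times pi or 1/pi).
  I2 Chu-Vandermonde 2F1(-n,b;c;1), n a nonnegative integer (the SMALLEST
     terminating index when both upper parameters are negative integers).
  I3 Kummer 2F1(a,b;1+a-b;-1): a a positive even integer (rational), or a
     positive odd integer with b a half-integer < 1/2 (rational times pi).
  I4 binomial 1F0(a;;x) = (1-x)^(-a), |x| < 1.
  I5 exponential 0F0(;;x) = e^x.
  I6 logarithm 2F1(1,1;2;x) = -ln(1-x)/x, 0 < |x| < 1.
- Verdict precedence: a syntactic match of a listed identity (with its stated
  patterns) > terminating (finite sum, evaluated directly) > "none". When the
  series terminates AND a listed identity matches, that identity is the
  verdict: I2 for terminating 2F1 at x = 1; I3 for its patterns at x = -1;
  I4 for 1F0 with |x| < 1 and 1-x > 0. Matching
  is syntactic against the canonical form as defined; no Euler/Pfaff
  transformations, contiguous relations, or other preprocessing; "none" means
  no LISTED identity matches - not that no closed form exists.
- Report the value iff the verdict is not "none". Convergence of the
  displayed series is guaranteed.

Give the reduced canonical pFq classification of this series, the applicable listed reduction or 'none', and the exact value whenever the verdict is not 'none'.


At argument -1: a 2F1 with upper {-10, 6}, lower {17}, scaled by C = -3. Verdict: Kummer's theorem (I3) applies (x = -1; c = 17 equals 1+a-b for upper {-10, 6}: listed pattern). Sum: -84.

Key observation: t_0 = -3 here, and the denominator's factorial ratio (C = -3, x = -1) is a lower Pochhammer.
Ratio: r(k) = -1 * (k-10) (k+6) / [(k+17) (k+1)] ; factor over Q: parameters, x = -1, and C = -3.


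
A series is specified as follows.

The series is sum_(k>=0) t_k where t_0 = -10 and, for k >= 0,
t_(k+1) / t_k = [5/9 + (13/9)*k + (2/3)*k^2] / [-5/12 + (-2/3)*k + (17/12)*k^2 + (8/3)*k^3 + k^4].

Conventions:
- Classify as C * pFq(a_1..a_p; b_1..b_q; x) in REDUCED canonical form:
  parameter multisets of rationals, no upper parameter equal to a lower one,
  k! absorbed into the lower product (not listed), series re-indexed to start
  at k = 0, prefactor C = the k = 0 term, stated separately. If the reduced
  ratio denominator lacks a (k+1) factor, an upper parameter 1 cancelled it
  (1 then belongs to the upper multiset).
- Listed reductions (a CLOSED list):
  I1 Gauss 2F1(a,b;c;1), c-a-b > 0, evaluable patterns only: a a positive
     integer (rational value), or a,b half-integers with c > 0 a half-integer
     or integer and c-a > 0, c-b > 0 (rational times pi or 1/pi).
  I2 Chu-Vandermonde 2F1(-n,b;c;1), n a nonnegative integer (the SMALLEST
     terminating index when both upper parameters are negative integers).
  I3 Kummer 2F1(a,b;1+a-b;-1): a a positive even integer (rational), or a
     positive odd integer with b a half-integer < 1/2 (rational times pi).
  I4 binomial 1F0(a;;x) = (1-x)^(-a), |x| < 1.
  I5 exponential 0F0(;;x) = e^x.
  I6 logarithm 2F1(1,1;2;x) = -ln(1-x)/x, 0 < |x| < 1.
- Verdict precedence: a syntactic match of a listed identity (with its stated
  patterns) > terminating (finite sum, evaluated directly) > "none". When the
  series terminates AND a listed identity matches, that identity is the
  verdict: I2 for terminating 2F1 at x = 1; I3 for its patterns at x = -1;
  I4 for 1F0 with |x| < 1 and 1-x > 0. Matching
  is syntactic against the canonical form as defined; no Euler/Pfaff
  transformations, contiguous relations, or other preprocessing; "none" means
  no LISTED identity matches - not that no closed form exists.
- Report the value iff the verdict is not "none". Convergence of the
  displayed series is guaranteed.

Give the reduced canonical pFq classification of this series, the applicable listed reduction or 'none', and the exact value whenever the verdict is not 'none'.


Structural cue: x = (2/3) and the parameter 5/3 appears in both the upper and lower lists and cancels (alongside the other common factor).
Term ratio: r(k) = (2/3) * 1 / [(k-1/2) (k+1)] - rational in k, leading ratio (2/3); with t_0 = -10, classification follows.

x = 2/3 here; the reduced form reads 0F1, upper {-}, lower {-1/2}, C = -10. Verdict: none - at argument 2/3 the multisets {-} ; {-1/2} match no listed identity.
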